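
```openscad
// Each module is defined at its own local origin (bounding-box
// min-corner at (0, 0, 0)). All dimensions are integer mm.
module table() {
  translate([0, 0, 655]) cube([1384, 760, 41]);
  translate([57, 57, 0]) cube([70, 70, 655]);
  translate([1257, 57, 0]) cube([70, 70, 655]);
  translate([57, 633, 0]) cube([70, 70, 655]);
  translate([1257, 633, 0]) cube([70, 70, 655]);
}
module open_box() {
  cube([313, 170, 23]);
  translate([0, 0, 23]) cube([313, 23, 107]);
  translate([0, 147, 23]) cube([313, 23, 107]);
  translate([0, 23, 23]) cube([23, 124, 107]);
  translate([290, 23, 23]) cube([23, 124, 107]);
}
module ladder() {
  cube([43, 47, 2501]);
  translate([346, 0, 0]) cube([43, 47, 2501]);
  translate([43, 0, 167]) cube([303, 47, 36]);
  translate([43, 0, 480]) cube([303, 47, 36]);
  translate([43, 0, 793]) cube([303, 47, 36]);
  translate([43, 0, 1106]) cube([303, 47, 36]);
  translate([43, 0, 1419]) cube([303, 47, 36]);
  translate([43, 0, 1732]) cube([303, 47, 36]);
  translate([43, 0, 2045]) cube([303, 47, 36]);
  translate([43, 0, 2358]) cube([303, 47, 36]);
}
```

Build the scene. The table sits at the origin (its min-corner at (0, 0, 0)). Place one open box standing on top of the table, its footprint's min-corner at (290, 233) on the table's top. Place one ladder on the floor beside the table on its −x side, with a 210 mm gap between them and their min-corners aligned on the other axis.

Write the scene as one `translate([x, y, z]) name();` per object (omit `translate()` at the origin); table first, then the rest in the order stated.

table();
translate([290, 233, 696]) open_box();
translate([-599, 0, 0]) ladder();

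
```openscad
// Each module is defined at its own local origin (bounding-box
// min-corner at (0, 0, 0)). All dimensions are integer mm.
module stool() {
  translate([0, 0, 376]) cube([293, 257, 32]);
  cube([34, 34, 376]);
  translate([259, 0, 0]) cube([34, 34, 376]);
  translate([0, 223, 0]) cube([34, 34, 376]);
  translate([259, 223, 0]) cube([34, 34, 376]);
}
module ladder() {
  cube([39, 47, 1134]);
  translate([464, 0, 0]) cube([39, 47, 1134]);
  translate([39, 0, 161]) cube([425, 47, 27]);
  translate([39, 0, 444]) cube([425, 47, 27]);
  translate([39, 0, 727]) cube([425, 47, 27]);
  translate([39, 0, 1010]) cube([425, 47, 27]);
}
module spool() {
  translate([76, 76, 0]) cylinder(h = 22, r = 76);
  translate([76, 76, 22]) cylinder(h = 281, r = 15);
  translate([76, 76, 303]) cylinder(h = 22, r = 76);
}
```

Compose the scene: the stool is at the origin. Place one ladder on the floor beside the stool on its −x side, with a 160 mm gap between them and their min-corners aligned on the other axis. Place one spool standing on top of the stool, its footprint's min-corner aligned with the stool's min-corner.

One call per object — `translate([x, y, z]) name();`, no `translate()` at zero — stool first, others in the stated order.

stool();
translate([-663, 0, 0]) ladder();
translate([0, 0, 408]) spool();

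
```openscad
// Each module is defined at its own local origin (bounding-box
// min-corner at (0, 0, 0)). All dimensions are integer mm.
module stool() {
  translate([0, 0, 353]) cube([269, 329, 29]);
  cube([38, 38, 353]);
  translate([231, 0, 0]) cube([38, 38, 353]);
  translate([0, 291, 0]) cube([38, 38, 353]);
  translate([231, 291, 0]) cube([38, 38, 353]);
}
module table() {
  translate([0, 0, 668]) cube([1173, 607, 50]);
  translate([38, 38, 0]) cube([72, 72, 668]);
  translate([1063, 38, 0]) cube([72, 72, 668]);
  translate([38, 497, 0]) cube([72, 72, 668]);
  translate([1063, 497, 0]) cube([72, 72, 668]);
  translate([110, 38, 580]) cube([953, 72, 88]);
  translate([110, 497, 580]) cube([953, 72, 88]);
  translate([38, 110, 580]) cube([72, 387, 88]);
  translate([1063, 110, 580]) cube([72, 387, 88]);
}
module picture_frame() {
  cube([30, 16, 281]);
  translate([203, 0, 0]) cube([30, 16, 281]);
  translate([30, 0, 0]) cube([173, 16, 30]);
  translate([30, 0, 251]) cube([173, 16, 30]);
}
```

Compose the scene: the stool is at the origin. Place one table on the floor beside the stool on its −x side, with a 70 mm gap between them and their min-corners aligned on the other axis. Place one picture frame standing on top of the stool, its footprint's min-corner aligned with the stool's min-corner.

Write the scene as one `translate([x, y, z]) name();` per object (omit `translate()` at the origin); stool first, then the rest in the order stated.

stool();
translate([-1243, 0, 0]) table();
translate([0, 0, 382]) picture_frame();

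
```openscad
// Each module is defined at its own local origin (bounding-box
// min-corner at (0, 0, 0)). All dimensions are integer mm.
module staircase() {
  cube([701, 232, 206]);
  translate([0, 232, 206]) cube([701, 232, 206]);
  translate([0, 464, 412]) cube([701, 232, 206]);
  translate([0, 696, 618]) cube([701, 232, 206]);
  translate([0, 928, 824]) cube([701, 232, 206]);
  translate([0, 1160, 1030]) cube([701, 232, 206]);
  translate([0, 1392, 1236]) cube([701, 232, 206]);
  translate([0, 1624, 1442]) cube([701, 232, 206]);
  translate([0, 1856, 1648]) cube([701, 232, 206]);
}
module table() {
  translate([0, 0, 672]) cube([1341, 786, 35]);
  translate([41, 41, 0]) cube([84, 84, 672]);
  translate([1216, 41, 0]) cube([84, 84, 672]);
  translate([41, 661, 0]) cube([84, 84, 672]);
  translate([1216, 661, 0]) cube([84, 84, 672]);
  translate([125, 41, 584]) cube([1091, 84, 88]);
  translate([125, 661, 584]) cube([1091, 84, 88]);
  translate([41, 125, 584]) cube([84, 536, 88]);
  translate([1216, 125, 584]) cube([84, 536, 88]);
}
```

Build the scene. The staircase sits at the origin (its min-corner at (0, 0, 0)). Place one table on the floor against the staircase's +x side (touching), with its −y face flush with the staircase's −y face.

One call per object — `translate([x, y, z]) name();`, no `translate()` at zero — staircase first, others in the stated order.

staircase();
translate([701, 0, 0]) table();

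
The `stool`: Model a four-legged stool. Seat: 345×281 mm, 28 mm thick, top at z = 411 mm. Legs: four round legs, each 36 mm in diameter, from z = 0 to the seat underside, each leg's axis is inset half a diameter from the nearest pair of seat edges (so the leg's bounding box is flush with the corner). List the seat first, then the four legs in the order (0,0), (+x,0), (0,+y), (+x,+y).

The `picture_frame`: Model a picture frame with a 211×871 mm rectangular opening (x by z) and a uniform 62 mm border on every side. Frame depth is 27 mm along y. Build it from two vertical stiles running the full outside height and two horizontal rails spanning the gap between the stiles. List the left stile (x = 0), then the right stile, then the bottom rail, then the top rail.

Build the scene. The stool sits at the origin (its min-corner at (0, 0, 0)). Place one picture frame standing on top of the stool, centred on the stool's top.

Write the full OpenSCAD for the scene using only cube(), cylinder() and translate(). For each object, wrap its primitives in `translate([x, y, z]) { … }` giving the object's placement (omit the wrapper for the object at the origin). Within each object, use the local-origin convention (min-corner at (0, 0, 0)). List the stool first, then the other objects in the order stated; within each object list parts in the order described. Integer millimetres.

translate([0, 0, 383]) cube([345, 281, 28]);
translate([18, 18, 0]) cylinder(h = 383, r = 18);
translate([327, 18, 0]) cylinder(h = 383, r = 18);
translate([18, 263, 0]) cylinder(h = 383, r = 18);
translate([327, 263, 0]) cylinder(h = 383, r = 18);
translate([5, 127, 411]) {
  cube([62, 27, 995]);
  translate([273, 0, 0]) cube([62, 27, 995]);
  translate([62, 0, 0]) cube([211, 27, 62]);
  translate([62, 0, 933]) cube([211, 27, 62]);
}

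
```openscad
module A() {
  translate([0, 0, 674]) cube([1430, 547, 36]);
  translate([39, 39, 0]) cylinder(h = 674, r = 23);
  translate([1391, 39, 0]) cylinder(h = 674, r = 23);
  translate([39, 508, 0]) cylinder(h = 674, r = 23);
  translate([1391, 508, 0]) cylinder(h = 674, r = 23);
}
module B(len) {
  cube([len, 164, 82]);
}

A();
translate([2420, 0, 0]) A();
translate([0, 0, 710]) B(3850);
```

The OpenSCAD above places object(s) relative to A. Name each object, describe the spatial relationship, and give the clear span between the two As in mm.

A is a table. B is a beam. A beam spans the tops of two tables. The clear span between the two tables is 990 mm.

Second table starts at x = 2420; first ends at x = 1430; clear span = 2420 − 1430 = 990 mm.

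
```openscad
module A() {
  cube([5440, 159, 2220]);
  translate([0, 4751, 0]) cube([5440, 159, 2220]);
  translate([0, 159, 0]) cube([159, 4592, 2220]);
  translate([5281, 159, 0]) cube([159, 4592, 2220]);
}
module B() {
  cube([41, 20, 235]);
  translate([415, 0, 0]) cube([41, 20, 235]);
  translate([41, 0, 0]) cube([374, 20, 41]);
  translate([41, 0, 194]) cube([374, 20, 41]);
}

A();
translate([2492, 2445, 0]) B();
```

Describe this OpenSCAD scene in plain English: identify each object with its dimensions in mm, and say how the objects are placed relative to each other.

A is the wall frame of a small rectangular building: four walls, each 2220 mm tall and 159 mm thick, enclosing a footprint 5440 mm (x) by 4910 mm (y) outside-to-outside, with no floor or roof. The front and back walls (the −y and +y sides) span the full width; the two side walls fit between them.

B is a rectangular picture frame lying in the x–z plane (depth along y). The opening is 374 mm wide (x) by 153 mm tall (z), surrounded by a border 41 mm wide on all four sides. The frame is 20 mm deep and is made of two full-height vertical stiles with two horizontal rails fitted between them.

The picture frame sits inside the house frame, centred.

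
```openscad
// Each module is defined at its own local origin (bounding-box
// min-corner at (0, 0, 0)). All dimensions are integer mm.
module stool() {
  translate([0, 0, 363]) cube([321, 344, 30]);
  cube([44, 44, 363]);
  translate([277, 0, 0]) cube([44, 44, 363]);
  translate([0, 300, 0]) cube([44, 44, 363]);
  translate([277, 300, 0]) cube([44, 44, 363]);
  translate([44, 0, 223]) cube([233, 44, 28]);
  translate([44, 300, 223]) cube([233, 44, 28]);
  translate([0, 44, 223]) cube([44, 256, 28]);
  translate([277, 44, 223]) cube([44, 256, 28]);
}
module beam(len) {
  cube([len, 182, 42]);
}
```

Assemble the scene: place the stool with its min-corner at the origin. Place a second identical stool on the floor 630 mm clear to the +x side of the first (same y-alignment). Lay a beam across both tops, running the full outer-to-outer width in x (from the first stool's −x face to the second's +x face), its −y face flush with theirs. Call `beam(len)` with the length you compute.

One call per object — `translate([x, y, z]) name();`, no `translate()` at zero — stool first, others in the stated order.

stool();
translate([951, 0, 0]) stool();
translate([0, 0, 393]) beam(1272);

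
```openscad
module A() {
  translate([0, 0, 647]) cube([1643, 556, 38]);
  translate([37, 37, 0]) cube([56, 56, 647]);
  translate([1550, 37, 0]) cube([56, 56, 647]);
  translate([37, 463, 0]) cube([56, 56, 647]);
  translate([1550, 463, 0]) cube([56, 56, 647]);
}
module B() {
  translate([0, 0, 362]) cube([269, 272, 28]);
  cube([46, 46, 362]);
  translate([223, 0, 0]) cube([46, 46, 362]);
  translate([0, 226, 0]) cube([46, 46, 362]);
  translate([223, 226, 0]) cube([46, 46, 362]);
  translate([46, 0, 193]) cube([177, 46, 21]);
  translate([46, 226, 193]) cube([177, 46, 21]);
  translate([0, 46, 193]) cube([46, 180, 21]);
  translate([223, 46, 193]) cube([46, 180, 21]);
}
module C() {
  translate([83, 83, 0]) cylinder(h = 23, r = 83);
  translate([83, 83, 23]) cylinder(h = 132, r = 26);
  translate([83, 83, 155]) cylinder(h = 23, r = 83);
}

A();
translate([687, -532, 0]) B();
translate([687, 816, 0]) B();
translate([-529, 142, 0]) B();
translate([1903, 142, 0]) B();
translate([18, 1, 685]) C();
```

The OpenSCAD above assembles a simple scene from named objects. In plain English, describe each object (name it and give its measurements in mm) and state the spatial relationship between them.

A is a table: top 1643 mm (x) × 556 mm (y), 38 mm thick, upper face at z = 685 mm, on four 56×56 mm square legs, each inset 37 mm from the nearest pair of top edges, running from z = 0 to the bottom of the top.

B is a four-legged stool. The seat is 269×272 mm, 28 mm thick, top at z = 390 mm. It stands on four square legs, each 46×46 mm in cross-section, from z = 0 to the seat underside, each flush with a corner of the seat. Four stretchers, 46 mm wide and 21 mm tall, connect adjacent legs with their undersides at z = 193 mm, each running between the inner faces of the legs it joins and aligned with the legs' outer faces on the other axis.

C is a spool: two coaxial disc flanges of radius 83 mm and thickness 23 mm, joined by a core cylinder of radius 26 mm and height 132 mm. The lower flange rests on z = 0 and the three cylinders share a vertical axis.

Four stools sit around the table at the −y, +y, −x, +x sides. The spool is on top of the table.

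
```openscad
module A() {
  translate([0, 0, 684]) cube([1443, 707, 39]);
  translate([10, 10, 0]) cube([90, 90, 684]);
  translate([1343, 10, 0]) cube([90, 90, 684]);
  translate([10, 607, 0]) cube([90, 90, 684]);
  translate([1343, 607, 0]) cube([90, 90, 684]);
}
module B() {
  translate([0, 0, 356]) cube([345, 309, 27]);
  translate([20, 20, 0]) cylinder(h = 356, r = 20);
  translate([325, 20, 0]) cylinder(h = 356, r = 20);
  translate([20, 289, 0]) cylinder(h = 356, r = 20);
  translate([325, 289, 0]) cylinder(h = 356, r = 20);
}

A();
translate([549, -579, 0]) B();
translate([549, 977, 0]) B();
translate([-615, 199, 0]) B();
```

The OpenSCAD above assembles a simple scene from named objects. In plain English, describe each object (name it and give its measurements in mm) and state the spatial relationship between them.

A is a table: top 1443 mm (x) × 707 mm (y), 39 mm thick, upper face at z = 723 mm, on four 90×90 mm square legs, each inset 10 mm from the nearest pair of top edges, running from z = 0 to the bottom of the top.

B is a four-legged stool. The seat is a 345×309×27 mm slab whose top surface is at z = 383 mm; four round legs, each 40 mm in diameter, run from the floor (z = 0) to the underside of the seat, each leg's axis is inset half a diameter from the nearest pair of seat edges (so the leg's bounding box is flush with the corner).

Three stools sit around the table at the −y, +y, −x sides.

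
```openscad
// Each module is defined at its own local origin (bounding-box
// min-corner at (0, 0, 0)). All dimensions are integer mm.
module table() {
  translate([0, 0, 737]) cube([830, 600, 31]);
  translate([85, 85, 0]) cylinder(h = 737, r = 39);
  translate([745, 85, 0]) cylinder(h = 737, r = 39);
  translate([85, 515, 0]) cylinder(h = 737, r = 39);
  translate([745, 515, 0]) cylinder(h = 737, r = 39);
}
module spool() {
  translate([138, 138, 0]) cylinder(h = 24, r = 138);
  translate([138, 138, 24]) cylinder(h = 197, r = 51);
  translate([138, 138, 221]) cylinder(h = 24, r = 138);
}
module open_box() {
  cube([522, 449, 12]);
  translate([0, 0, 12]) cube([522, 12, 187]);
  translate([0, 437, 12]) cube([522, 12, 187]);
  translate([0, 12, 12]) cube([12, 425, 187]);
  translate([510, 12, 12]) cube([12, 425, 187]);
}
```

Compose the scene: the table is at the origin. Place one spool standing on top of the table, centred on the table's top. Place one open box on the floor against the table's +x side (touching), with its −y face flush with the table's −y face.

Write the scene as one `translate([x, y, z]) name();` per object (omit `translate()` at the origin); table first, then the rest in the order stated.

table();
translate([277, 162, 768]) spool();
translate([830, 0, 0]) open_box();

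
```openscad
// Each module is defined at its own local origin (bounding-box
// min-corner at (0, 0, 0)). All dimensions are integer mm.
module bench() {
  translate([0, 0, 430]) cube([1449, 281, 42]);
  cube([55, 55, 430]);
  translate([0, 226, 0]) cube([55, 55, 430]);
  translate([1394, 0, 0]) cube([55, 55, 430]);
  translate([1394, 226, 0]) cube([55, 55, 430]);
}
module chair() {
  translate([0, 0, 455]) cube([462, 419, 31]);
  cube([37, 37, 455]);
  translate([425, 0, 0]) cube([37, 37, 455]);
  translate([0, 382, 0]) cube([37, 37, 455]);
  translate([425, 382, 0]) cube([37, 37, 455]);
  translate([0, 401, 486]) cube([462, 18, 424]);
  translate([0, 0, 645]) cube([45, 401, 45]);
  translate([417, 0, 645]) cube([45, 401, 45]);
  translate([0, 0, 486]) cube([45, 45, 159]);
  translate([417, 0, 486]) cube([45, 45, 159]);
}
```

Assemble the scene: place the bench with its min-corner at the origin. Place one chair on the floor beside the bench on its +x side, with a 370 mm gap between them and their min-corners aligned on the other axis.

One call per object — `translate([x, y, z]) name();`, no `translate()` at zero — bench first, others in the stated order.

bench();
translate([1819, 0, 0]) chair();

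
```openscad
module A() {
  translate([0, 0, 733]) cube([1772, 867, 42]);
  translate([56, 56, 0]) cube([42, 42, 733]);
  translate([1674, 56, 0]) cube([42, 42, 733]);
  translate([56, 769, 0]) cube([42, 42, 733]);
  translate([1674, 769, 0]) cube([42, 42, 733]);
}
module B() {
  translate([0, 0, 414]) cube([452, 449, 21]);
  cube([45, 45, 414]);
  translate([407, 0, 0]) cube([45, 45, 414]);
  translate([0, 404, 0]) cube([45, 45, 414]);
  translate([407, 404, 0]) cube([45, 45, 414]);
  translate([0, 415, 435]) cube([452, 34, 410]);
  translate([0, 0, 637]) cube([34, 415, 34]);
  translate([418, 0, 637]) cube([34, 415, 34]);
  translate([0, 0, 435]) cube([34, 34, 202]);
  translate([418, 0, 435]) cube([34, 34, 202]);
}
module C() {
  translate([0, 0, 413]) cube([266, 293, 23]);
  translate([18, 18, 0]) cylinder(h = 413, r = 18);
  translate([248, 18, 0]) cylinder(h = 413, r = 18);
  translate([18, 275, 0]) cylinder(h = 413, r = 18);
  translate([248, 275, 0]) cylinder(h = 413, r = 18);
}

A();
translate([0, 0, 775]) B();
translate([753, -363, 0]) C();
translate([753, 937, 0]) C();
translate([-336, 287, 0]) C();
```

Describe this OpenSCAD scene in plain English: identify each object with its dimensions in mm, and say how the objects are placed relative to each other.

A is a table with a 1772×867 mm rectangular top, 42 mm thick, top surface at z = 775 mm, supported by four 42×42 mm square legs, each inset 56 mm from the nearest pair of top edges, running from the floor.

B is a chair. The seat is a 452×449×21 mm slab with its top at z = 435 mm, on four 45×45 mm corner legs (flush with the seat edges, standing on z = 0). A flat backrest 34 mm thick, 410 mm tall, spans the full seat width and rises from the seat top along its +y edge, rear face flush with the rear of the seat. Two armrests of 34×34 mm section run along each side from the seat's front edge to the front of the backrest, top faces 236 mm above the seat top and outer faces flush with the seat's x-edges; a 34×34 mm post under the front of each armrest stands on the seat at the front corner.

C is a four-legged stool. The seat is 266×293 mm, 23 mm thick, top at z = 436 mm. It stands on four round legs, each 36 mm in diameter, from z = 0 to the seat underside, each leg's axis is inset half a diameter from the nearest pair of seat edges (so the leg's bounding box is flush with the corner).

The chair is on top of the table. Three stools sit around the table at the −y, +y, −x sides.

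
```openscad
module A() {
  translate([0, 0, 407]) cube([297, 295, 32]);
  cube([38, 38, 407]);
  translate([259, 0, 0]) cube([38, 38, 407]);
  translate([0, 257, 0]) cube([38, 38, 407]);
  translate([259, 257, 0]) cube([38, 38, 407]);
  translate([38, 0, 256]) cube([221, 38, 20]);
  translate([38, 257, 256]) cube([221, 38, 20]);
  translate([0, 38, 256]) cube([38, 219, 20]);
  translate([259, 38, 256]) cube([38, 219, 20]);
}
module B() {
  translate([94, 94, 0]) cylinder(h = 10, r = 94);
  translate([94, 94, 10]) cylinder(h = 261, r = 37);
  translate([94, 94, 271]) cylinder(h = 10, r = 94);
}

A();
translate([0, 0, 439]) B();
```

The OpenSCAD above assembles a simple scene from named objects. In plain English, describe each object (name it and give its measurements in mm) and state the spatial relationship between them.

A is a four-legged stool. The seat is 297×295 mm, 32 mm thick, top at z = 439 mm. It stands on four square legs, each 38×38 mm in cross-section, from z = 0 to the seat underside, each flush with a corner of the seat. Four stretchers, 38 mm wide and 20 mm tall, connect adjacent legs with their undersides at z = 256 mm, each running between the inner faces of the legs it joins and aligned with the legs' outer faces on the other axis.

B is a spool: two coaxial disc flanges of radius 94 mm and thickness 10 mm, joined by a core cylinder of radius 37 mm and height 261 mm. The lower flange rests on z = 0 and the three cylinders share a vertical axis.

The spool is on top of the stool.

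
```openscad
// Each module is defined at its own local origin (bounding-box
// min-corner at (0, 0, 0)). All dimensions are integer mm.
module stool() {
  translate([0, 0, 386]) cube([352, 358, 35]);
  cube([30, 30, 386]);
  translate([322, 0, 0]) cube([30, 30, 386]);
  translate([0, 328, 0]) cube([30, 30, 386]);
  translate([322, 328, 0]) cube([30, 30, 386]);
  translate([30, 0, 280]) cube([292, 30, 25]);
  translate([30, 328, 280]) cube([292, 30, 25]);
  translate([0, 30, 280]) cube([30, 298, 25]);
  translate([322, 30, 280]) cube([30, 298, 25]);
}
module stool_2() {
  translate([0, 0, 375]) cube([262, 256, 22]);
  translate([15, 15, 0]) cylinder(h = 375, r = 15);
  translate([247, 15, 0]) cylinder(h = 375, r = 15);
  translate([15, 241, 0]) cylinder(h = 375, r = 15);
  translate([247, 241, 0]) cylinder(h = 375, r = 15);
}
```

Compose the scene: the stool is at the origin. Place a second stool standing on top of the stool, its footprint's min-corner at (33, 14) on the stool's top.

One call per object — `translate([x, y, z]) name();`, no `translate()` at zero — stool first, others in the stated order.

stool();
translate([33, 14, 421]) stool_2();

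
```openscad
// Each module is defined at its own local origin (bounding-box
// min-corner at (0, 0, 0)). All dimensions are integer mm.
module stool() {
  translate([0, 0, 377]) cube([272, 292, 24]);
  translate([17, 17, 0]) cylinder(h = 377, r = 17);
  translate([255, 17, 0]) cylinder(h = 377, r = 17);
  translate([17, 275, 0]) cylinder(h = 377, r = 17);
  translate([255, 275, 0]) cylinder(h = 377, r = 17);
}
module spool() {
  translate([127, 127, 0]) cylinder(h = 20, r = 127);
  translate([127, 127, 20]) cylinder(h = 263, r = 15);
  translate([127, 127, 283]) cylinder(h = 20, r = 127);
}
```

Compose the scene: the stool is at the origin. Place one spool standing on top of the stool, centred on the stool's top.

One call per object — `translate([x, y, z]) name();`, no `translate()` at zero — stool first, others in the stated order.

stool();
translate([9, 19, 401]) spool();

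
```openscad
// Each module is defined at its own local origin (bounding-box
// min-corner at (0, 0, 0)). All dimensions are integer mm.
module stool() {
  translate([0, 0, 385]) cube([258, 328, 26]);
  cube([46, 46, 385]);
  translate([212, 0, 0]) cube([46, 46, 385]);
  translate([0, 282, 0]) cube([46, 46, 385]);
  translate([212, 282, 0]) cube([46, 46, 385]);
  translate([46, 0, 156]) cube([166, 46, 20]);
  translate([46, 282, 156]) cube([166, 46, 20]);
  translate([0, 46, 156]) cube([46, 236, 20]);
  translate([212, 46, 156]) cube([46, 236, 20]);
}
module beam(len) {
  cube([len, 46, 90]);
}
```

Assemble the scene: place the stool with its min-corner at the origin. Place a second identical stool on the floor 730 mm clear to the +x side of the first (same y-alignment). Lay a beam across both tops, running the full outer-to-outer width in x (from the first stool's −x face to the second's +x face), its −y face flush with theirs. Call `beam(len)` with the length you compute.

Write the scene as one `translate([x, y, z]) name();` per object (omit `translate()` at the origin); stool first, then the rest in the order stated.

stool();
translate([988, 0, 0]) stool();
translate([0, 0, 411]) beam(1246);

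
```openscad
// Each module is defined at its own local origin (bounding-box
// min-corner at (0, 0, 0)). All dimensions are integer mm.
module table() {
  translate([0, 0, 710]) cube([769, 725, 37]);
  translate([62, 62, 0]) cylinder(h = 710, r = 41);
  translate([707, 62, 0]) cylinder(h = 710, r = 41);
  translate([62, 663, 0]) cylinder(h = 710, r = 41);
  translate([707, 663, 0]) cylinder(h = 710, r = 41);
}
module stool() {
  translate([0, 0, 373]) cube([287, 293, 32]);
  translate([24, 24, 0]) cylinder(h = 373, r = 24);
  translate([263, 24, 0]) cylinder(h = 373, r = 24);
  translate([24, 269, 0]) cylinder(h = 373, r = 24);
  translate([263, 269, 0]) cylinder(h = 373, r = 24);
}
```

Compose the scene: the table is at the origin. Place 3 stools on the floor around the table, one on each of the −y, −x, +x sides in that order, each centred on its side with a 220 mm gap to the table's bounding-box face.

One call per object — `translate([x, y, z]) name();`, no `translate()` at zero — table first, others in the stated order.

table();
translate([241, -513, 0]) stool();
translate([-507, 216, 0]) stool();
translate([989, 216, 0]) stool();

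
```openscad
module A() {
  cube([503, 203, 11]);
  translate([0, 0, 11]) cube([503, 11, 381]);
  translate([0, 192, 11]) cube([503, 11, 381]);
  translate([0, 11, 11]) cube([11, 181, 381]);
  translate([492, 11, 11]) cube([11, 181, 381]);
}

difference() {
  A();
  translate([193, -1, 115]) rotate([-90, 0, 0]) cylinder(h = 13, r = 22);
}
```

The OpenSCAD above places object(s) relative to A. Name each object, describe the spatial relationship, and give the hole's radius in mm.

A is an open box. The open box has a circular hole through its front wall. The hole's radius is 22 mm.

The subtracted cylinder has r = 22 mm.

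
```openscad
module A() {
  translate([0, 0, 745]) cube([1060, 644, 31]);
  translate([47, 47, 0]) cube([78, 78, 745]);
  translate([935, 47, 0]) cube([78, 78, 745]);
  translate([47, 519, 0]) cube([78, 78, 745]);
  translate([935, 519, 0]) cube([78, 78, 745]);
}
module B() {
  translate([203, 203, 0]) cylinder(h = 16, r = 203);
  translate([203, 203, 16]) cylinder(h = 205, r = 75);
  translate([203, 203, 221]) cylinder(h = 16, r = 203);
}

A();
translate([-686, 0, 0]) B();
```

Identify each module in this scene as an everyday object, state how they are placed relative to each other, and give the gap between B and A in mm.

The spool's nearest face is 280 mm from the table's −x face.

A is a table. B is a spool. The spool is on the floor beside the table on its −x side. The gap between the spool and the table is 280 mm.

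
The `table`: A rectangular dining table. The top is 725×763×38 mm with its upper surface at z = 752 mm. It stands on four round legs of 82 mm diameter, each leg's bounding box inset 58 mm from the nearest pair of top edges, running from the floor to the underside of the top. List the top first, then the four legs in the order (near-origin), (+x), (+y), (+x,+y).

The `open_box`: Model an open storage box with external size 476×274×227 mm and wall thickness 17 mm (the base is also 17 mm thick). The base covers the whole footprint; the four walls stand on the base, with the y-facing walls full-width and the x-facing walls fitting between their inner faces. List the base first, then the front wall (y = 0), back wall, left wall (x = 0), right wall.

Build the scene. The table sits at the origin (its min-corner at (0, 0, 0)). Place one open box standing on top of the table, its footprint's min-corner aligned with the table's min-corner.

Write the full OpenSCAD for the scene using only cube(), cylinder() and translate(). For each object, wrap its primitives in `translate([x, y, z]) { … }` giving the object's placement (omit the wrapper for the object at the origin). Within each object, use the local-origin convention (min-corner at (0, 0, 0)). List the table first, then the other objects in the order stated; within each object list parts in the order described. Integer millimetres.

translate([0, 0, 714]) cube([725, 763, 38]);
translate([99, 99, 0]) cylinder(h = 714, r = 41);
translate([626, 99, 0]) cylinder(h = 714, r = 41);
translate([99, 664, 0]) cylinder(h = 714, r = 41);
translate([626, 664, 0]) cylinder(h = 714, r = 41);
translate([0, 0, 752]) {
  cube([476, 274, 17]);
  translate([0, 0, 17]) cube([476, 17, 210]);
  translate([0, 257, 17]) cube([476, 17, 210]);
  translate([0, 17, 17]) cube([17, 240, 210]);
  translate([459, 17, 17]) cube([17, 240, 210]);
}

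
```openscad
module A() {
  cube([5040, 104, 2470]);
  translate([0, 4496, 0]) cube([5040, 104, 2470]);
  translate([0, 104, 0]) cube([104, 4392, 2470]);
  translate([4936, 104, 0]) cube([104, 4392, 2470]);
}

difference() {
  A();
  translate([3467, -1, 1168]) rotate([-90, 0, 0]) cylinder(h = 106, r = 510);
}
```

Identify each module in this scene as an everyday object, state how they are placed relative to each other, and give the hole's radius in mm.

The subtracted cylinder has r = 510 mm.

A is a house frame. The house frame has a circular hole through its front wall. The hole's radius is 510 mm.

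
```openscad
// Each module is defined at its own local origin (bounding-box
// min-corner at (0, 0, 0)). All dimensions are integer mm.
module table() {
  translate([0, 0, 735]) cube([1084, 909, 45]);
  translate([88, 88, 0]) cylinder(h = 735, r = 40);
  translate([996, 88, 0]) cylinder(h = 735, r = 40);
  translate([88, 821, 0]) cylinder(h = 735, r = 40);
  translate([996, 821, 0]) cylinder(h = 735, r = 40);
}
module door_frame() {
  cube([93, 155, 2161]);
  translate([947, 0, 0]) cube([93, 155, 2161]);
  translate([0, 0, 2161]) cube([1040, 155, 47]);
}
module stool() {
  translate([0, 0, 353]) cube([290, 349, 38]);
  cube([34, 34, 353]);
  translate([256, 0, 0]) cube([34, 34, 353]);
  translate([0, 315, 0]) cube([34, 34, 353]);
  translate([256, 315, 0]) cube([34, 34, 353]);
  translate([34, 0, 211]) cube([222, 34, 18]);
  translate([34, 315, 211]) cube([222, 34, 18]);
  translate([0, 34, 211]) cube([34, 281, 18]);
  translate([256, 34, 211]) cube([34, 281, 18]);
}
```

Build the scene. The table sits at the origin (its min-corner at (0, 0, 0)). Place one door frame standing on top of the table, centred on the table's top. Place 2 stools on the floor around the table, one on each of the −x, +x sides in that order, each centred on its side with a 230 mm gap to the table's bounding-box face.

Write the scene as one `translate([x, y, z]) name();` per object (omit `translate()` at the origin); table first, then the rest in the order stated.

table();
translate([22, 377, 780]) door_frame();
translate([-520, 280, 0]) stool();
translate([1314, 280, 0]) stool();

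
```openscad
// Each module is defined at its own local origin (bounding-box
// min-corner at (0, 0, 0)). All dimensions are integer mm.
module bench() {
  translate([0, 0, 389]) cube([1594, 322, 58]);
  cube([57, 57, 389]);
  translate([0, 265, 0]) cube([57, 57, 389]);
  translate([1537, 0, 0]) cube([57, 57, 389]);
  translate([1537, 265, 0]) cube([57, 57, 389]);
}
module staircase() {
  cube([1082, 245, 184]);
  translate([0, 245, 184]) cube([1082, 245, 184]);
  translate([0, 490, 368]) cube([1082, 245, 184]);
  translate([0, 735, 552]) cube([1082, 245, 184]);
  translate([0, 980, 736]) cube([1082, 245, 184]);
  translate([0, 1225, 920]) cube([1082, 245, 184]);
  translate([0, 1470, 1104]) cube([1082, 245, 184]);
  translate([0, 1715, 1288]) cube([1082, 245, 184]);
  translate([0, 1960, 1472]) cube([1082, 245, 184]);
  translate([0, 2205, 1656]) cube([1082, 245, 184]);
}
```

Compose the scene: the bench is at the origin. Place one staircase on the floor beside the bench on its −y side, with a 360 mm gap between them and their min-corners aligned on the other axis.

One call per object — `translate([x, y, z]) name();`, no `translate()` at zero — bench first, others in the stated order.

bench();
translate([0, -2810, 0]) staircase();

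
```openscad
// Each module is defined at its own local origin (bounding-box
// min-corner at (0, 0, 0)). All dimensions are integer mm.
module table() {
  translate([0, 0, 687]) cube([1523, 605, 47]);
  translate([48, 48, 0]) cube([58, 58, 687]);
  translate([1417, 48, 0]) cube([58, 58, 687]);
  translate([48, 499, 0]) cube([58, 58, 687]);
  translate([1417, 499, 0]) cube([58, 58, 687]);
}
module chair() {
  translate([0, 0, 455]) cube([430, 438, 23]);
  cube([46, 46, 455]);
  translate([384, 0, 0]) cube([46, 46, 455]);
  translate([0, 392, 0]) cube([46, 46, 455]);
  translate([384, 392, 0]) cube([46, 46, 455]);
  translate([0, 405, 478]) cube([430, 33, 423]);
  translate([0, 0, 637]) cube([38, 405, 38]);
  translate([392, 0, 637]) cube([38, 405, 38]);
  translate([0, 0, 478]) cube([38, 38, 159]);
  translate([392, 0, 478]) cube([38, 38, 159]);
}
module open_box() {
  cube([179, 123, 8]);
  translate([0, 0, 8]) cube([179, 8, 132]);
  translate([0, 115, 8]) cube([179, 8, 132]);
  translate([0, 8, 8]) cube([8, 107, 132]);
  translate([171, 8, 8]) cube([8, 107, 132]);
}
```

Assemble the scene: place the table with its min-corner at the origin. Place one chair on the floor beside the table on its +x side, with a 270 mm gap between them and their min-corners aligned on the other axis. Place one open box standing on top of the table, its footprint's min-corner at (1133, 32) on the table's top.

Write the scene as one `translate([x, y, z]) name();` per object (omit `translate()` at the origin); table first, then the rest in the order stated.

table();
translate([1793, 0, 0]) chair();
translate([1133, 32, 734]) open_box();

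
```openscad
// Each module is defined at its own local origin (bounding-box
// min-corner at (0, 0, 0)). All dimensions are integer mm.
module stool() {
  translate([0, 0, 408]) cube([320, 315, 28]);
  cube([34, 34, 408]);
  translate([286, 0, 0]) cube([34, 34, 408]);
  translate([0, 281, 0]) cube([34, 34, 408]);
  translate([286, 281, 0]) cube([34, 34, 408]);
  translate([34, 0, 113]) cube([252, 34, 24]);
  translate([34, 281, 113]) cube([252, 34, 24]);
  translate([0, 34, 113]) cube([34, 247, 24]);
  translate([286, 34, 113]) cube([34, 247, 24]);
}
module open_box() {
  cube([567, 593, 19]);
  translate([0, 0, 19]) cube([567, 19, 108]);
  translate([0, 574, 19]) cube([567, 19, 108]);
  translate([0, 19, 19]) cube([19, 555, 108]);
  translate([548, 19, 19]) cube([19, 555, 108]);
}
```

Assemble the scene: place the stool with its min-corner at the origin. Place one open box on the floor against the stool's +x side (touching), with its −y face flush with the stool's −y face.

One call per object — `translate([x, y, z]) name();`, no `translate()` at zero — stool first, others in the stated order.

stool();
translate([320, 0, 0]) open_box();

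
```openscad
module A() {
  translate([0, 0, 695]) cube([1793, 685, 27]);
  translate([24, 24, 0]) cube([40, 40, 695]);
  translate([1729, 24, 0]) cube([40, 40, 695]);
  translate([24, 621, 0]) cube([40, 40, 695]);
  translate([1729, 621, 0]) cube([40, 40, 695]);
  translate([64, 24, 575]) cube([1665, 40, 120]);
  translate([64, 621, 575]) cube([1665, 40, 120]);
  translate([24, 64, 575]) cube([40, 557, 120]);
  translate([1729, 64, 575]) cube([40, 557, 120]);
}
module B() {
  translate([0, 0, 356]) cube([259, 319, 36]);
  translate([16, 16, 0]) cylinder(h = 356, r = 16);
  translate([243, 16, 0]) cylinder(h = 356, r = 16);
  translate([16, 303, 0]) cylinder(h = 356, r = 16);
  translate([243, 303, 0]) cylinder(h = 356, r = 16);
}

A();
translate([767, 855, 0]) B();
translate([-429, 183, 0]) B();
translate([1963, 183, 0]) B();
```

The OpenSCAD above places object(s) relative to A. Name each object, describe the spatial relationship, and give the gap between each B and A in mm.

Each stool's nearest face is 170 mm from the table's bounding box.

A is a table. B is a stool. Three stools sit around the table at the +y, −x, +x sides. The gap between each stool and the table is 170 mm.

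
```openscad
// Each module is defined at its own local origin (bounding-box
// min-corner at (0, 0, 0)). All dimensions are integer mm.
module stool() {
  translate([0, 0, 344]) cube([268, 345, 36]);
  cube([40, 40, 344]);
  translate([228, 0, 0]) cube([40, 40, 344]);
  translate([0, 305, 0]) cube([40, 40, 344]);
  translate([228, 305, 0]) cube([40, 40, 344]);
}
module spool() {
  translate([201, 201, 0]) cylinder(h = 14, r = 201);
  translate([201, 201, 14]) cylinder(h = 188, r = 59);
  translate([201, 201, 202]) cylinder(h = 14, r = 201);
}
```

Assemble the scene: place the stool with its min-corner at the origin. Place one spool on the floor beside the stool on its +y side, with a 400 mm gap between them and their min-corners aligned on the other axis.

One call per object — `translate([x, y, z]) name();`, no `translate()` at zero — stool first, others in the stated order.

stool();
translate([0, 745, 0]) spool();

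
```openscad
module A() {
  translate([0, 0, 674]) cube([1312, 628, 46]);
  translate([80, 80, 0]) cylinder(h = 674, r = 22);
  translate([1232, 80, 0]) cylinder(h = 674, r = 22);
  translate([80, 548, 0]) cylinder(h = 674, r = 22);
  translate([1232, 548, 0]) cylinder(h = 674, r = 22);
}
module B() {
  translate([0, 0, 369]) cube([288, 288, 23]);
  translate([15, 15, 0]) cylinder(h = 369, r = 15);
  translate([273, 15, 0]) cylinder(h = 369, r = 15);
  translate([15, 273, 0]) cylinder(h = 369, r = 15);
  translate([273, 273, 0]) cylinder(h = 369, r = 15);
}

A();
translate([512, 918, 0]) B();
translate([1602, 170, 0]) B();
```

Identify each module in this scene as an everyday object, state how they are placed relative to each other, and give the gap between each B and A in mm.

A is a table. B is a stool. Two stools sit around the table at the +y, +x sides. The gap between each stool and the table is 290 mm.

Each stool's nearest face is 290 mm from the table's bounding box.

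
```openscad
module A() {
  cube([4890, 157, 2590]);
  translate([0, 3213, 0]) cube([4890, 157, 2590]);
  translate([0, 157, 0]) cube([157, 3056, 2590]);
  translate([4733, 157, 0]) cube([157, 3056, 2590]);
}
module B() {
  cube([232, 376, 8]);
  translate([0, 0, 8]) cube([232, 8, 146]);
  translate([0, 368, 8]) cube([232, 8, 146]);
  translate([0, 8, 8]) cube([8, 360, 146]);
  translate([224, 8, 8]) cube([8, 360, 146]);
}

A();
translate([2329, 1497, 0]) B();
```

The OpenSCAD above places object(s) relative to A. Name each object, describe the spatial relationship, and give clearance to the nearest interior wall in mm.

Clearances: x = 2172, y = 1340; minimum 1340 mm.

A is a house frame. B is an open box. The open box sits inside the house frame, centred. The clearance to the nearest interior wall is 1340 mm.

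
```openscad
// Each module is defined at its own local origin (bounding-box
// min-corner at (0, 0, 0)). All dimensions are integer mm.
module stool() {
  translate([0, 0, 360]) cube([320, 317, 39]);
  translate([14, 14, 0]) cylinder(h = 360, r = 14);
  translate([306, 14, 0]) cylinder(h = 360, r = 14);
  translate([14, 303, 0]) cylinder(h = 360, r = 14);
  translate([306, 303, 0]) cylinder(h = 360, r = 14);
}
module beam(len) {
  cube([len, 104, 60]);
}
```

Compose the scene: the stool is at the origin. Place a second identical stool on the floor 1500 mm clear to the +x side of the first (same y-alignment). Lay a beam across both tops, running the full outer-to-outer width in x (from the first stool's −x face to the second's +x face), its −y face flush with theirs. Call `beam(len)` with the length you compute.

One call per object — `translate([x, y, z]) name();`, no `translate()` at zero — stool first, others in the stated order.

stool();
translate([1820, 0, 0]) stool();
translate([0, 0, 399]) beam(2140);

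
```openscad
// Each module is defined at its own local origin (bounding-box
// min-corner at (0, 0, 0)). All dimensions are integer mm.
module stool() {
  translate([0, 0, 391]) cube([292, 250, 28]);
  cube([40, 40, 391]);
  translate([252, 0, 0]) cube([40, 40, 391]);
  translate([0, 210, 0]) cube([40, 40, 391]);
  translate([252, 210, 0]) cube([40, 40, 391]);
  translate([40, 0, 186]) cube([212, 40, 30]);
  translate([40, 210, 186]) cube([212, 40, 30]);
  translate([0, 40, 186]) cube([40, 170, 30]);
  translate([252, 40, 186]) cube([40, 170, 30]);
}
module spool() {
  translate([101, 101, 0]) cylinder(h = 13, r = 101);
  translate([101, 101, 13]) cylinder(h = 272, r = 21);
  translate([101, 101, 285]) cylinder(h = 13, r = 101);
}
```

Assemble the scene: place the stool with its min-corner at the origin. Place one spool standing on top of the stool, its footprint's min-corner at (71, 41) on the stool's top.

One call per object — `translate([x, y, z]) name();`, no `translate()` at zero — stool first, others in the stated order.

stool();
translate([71, 41, 419]) spool();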